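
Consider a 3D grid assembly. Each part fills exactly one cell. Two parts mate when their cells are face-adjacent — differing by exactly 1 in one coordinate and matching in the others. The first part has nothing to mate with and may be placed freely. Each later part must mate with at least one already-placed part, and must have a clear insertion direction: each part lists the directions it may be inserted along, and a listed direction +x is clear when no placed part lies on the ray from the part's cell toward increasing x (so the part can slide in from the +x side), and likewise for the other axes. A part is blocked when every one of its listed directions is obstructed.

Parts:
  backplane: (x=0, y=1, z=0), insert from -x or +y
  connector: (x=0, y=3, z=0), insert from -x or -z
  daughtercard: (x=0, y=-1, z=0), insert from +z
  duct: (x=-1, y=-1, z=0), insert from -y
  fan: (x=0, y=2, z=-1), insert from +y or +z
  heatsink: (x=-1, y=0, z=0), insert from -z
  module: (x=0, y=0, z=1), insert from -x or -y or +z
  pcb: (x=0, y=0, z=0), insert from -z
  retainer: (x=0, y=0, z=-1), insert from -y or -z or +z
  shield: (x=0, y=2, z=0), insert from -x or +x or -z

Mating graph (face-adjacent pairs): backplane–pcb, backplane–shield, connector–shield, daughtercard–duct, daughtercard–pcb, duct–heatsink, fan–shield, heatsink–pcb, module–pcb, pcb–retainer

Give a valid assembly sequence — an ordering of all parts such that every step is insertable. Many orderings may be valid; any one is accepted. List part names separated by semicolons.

fan; shield; connector; backplane; pcb; retainer; module; heatsink; duct; daughtercard

1. fan@(0, 2, -1) [+y clear] — {fan}
2. shield@(0, 2, 0) [-x clear] — {fan, shield}
3. connector@(0, 3, 0) [-x clear] — {connector, fan, shield}
4. backplane@(0, 1, 0) [-x clear] — {backplane, connector, fan, shield}
5. pcb@(0, 0, 0) [-z clear] — {backplane, connector, fan, pcb, shield}
6. retainer@(0, 0, -1) [-y clear] — {backplane, connector, fan, pcb, retainer, shield}
7. module@(0, 0, 1) [-x clear] — {backplane, connector, fan, module, pcb, retainer, shield}
8. heatsink@(-1, 0, 0) [-z clear] — {backplane, connector, fan, heatsink, module, pcb, retainer, shield}
9. duct@(-1, -1, 0) [-y clear] — {backplane, connector, duct, fan, heatsink, module, pcb, retainer, shield}
10. daughtercard@(0, -1, 0) [+z clear] — {backplane, connector, daughtercard, duct, fan, heatsink, module, pcb, retainer, shield}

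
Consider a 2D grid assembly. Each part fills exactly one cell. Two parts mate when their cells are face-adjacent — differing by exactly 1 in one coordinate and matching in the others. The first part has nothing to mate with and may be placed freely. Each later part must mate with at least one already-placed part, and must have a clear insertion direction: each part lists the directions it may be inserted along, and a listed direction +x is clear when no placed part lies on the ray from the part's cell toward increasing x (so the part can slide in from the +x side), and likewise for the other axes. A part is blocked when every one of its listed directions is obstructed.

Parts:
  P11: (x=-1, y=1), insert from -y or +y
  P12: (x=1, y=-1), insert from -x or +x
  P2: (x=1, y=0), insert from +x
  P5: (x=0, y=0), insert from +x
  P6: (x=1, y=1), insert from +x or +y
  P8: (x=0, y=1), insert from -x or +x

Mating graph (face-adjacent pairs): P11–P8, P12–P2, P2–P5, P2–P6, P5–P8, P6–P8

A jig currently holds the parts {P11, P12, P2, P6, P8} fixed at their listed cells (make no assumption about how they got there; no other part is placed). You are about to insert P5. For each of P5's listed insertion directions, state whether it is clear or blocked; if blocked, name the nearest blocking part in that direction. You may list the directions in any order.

+x: blocked by P2

+x: nearest on ray is P2@(1, 0) ⇒ blocked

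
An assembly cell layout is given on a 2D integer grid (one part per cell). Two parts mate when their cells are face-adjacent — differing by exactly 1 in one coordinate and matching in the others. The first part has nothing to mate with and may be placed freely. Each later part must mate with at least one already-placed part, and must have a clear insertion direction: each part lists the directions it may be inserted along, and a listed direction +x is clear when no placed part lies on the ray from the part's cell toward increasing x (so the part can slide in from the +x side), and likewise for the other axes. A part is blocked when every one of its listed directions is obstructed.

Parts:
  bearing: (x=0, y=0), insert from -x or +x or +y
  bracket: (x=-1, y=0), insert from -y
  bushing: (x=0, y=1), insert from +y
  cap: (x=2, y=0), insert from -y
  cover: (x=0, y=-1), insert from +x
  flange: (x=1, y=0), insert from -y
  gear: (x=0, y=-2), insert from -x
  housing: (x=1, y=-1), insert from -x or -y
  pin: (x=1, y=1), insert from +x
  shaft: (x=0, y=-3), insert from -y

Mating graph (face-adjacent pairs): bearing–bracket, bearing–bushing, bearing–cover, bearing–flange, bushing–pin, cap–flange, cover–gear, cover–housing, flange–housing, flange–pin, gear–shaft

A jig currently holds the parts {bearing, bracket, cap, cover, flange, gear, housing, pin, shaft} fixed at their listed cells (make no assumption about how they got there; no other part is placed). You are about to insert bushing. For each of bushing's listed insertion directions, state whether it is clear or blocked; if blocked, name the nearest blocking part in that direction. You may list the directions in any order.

+y: ray from bushing(0, 1) has no placed part ⇒ clear

+y: clear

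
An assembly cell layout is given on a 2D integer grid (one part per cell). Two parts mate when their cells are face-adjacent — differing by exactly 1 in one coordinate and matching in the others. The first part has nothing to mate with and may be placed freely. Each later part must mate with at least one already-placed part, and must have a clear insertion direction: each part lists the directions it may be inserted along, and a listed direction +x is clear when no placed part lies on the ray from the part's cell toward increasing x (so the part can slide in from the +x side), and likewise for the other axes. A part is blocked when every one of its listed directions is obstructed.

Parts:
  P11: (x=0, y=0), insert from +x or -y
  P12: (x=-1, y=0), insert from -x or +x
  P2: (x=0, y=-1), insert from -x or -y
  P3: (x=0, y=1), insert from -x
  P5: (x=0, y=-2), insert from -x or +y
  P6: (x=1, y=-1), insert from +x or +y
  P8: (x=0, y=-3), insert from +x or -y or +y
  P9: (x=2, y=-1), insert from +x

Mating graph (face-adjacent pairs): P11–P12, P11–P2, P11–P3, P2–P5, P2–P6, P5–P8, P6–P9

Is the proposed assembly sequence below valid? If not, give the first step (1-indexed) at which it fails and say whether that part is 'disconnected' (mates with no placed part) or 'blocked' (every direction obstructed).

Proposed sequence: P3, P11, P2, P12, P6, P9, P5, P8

1. P3@(0, 1) [-x clear] — {P3}
2. P11@(0, 0) [+x clear] — {P11, P3}
3. P2@(0, -1) [-x clear] — {P11, P2, P3}
4. P12@(-1, 0) [-x clear] — {P11, P12, P2, P3}
5. P6@(1, -1) [+x clear] — {P11, P12, P2, P3, P6}
6. P9@(2, -1) [+x clear] — {P11, P12, P2, P3, P6, P9}
7. P5@(0, -2) [-x clear] — {P11, P12, P2, P3, P5, P6, P9}
8. P8@(0, -3) [+x clear] — {P11, P12, P2, P3, P5, P6, P8, P9}

Valid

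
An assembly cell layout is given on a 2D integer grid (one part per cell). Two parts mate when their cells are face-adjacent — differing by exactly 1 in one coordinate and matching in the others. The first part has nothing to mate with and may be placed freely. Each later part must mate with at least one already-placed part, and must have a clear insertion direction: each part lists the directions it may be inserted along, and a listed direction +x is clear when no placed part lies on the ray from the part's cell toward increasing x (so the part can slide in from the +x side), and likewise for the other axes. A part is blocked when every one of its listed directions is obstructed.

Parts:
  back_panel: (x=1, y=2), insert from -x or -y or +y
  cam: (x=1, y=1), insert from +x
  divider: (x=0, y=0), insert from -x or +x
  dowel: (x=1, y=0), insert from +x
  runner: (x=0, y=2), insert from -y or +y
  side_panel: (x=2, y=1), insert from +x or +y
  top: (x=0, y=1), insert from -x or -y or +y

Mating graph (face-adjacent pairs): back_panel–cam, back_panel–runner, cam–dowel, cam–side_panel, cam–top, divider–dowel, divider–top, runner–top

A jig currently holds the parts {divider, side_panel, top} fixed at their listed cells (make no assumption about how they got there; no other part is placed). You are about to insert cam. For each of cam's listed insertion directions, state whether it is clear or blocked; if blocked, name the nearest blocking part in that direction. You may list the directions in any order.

+x: blocked by side_panel

+x: nearest on ray is side_panel@(2, 1) ⇒ blocked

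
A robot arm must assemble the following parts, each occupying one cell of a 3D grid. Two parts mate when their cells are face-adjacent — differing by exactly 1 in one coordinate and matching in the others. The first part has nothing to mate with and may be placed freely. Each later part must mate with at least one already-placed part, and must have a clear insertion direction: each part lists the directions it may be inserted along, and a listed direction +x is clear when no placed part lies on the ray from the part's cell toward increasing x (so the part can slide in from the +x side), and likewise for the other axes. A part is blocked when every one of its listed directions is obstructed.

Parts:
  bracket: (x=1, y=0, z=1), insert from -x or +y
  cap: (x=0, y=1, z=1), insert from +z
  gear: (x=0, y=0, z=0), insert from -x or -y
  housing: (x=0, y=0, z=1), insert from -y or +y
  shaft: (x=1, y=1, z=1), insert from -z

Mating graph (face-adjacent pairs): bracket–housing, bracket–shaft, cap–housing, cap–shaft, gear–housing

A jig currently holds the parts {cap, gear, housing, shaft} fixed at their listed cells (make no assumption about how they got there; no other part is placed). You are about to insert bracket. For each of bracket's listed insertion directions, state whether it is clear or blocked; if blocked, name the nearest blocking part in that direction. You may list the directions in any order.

+y: blocked by shaft; -x: blocked by housing

-x: nearest on ray is housing@(0, 0, 1) ⇒ blocked
+y: nearest on ray is shaft@(1, 1, 1) ⇒ blocked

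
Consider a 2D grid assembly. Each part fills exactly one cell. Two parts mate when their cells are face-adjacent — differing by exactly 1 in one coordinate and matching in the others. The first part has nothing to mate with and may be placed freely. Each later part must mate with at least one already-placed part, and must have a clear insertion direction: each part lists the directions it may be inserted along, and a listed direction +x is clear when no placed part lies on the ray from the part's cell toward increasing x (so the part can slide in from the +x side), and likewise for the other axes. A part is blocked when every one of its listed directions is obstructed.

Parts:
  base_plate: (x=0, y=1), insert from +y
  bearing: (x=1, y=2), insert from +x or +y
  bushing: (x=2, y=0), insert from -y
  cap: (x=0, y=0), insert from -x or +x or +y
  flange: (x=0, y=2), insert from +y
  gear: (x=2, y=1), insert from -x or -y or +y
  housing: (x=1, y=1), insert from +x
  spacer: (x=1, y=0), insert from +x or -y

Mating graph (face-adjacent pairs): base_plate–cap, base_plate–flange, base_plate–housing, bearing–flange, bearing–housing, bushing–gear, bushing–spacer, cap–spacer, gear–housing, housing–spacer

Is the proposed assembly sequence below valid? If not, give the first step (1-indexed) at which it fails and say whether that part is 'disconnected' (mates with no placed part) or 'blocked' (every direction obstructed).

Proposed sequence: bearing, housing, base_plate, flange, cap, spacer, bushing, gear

1. bearing@(1, 2) [+x clear] — {bearing}
2. housing@(1, 1) [+x clear] — {bearing, housing}
3. base_plate@(0, 1) [+y clear] — {base_plate, bearing, housing}
4. flange@(0, 2) [+y clear] — {base_plate, bearing, flange, housing}
5. cap@(0, 0) [-x clear] — {base_plate, bearing, cap, flange, housing}
6. spacer@(1, 0) [+x clear] — {base_plate, bearing, cap, flange, housing, spacer}
7. bushing@(2, 0) [-y clear] — {base_plate, bearing, bushing, cap, flange, housing, spacer}
8. gear@(2, 1) [+y clear] — {base_plate, bearing, bushing, cap, flange, gear, housing, spacer}

Valid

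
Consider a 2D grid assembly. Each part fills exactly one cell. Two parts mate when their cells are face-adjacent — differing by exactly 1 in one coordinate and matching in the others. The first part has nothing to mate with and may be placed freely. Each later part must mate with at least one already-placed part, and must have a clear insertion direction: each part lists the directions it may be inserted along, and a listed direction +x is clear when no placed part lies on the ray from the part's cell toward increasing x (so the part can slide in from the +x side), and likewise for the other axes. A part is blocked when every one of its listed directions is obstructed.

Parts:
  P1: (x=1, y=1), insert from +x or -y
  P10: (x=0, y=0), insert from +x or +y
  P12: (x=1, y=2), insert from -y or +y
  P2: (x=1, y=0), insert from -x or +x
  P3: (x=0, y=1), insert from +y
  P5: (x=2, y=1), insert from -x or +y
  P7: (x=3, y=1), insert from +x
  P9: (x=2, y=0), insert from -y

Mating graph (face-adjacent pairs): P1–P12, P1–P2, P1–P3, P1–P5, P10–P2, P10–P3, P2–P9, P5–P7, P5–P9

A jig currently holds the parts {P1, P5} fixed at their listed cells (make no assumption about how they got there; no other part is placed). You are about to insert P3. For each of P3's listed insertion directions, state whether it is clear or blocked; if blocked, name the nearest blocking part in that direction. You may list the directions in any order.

+y: ray from P3(0, 1) has no placed part ⇒ clear

+y: clear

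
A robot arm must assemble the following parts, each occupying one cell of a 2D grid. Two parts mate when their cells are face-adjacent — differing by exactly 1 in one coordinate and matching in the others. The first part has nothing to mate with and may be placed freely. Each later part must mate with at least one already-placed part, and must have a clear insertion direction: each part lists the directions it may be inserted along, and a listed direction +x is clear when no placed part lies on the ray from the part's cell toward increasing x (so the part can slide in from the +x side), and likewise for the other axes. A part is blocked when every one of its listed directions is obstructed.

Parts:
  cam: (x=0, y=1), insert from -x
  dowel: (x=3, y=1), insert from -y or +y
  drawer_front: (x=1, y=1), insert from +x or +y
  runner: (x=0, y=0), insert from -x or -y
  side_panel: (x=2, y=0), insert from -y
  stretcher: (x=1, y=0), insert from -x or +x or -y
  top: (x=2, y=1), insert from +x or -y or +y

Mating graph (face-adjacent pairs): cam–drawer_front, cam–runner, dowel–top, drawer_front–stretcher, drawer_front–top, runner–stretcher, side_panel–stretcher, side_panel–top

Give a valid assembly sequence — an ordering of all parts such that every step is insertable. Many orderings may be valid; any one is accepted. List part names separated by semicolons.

1. runner@(0, 0) [-x clear] — {runner}
2. cam@(0, 1) [-x clear] — {cam, runner}
3. drawer_front@(1, 1) [+x clear] — {cam, drawer_front, runner}
4. top@(2, 1) [+x clear] — {cam, drawer_front, runner, top}
5. dowel@(3, 1) [-y clear] — {cam, dowel, drawer_front, runner, top}
6. side_panel@(2, 0) [-y clear] — {cam, dowel, drawer_front, runner, side_panel, top}
7. stretcher@(1, 0) [-y clear] — {cam, dowel, drawer_front, runner, side_panel, stretcher, top}

runner; cam; drawer_front; top; dowel; side_panel; stretcher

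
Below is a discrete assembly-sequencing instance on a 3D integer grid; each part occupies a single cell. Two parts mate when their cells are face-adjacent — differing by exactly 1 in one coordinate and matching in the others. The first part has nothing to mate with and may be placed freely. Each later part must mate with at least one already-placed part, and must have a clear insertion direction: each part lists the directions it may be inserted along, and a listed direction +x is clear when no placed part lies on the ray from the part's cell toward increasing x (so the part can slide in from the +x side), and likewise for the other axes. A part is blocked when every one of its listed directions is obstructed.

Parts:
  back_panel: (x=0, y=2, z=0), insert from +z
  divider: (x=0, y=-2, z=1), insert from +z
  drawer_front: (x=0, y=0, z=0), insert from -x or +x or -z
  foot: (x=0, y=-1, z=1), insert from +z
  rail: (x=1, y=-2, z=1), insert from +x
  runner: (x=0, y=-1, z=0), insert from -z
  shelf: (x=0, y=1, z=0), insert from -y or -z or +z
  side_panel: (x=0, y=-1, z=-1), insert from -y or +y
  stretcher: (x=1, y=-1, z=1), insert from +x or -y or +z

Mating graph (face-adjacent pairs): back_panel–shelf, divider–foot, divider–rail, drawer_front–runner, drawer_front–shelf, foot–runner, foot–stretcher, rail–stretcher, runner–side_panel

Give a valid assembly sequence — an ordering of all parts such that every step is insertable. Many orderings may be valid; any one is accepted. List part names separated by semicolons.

divider; foot; stretcher; rail; runner; side_panel; drawer_front; shelf; back_panel

1. divider@(0, -2, 1) [+z clear] — {divider}
2. foot@(0, -1, 1) [+z clear] — {divider, foot}
3. stretcher@(1, -1, 1) [+x clear] — {divider, foot, stretcher}
4. rail@(1, -2, 1) [+x clear] — {divider, foot, rail, stretcher}
5. runner@(0, -1, 0) [-z clear] — {divider, foot, rail, runner, stretcher}
6. side_panel@(0, -1, -1) [-y clear] — {divider, foot, rail, runner, side_panel, stretcher}
7. drawer_front@(0, 0, 0) [-x clear] — {divider, drawer_front, foot, rail, runner, side_panel, stretcher}
8. shelf@(0, 1, 0) [-z clear] — {divider, drawer_front, foot, rail, runner, shelf, side_panel, stretcher}
9. back_panel@(0, 2, 0) [+z clear] — {back_panel, divider, drawer_front, foot, rail, runner, shelf, side_panel, stretcher}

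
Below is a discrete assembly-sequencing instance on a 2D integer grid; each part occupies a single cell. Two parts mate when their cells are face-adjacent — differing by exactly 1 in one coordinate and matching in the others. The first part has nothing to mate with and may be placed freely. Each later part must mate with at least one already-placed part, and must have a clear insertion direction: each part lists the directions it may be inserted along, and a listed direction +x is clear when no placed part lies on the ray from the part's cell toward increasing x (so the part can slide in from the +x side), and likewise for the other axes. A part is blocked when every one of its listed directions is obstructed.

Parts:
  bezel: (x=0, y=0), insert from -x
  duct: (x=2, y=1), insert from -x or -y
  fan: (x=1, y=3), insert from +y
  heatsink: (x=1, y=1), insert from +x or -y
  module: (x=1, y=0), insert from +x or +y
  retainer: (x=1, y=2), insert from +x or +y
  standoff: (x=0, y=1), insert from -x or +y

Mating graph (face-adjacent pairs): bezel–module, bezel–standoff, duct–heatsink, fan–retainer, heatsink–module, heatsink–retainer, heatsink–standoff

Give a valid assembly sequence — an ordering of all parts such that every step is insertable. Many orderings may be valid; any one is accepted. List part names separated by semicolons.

1. bezel@(0, 0) [-x clear] — {bezel}
2. standoff@(0, 1) [-x clear] — {bezel, standoff}
3. module@(1, 0) [+x clear] — {bezel, module, standoff}
4. heatsink@(1, 1) [+x clear] — {bezel, heatsink, module, standoff}
5. duct@(2, 1) [-y clear] — {bezel, duct, heatsink, module, standoff}
6. retainer@(1, 2) [+x clear] — {bezel, duct, heatsink, module, retainer, standoff}
7. fan@(1, 3) [+y clear] — {bezel, duct, fan, heatsink, module, retainer, standoff}

bezel; standoff; module; heatsink; duct; retainer; fan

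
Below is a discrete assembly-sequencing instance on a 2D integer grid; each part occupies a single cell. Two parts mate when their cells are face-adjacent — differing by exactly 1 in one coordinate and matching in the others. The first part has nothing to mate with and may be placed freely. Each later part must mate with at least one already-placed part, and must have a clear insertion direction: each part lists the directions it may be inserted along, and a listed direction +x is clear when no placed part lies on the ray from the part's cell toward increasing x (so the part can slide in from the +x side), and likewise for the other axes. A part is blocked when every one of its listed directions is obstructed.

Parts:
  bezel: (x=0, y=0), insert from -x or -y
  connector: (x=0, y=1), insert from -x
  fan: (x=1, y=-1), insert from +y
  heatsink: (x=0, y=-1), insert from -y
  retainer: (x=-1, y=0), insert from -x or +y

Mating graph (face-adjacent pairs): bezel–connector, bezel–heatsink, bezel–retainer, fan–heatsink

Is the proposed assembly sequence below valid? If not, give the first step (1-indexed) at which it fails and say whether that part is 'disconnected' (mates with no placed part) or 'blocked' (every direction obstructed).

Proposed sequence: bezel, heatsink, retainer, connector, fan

Valid

1. bezel@(0, 0) [-x clear] — {bezel}
2. heatsink@(0, -1) [-y clear] — {bezel, heatsink}
3. retainer@(-1, 0) [-x clear] — {bezel, heatsink, retainer}
4. connector@(0, 1) [-x clear] — {bezel, connector, heatsink, retainer}
5. fan@(1, -1) [+y clear] — {bezel, connector, fan, heatsink, retainer}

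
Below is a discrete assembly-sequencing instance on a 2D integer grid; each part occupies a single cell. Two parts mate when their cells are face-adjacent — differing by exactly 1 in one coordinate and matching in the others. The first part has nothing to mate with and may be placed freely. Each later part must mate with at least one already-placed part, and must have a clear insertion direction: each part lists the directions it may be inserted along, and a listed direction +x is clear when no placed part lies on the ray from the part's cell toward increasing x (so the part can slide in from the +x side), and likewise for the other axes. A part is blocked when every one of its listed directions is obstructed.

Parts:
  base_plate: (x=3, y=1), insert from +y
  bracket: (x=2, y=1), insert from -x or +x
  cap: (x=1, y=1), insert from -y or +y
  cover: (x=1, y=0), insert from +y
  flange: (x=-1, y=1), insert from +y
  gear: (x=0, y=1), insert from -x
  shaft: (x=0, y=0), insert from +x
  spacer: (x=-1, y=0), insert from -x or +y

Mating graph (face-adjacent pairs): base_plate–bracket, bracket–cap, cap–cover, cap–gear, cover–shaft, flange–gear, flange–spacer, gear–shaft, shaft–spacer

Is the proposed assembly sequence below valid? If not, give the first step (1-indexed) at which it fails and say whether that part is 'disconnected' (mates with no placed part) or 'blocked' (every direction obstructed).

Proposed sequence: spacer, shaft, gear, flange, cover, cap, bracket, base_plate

1. spacer@(-1, 0) [-x clear] — {spacer}
2. shaft@(0, 0) [+x clear] — {shaft, spacer}
3. gear@(0, 1) [-x clear] — {gear, shaft, spacer}
4. flange@(-1, 1) [+y clear] — {flange, gear, shaft, spacer}
5. cover@(1, 0) [+y clear] — {cover, flange, gear, shaft, spacer}
6. cap@(1, 1) [+y clear] — {cap, cover, flange, gear, shaft, spacer}
7. bracket@(2, 1) [+x clear] — {bracket, cap, cover, flange, gear, shaft, spacer}
8. base_plate@(3, 1) [+y clear] — {base_plate, bracket, cap, cover, flange, gear, shaft, spacer}

Valid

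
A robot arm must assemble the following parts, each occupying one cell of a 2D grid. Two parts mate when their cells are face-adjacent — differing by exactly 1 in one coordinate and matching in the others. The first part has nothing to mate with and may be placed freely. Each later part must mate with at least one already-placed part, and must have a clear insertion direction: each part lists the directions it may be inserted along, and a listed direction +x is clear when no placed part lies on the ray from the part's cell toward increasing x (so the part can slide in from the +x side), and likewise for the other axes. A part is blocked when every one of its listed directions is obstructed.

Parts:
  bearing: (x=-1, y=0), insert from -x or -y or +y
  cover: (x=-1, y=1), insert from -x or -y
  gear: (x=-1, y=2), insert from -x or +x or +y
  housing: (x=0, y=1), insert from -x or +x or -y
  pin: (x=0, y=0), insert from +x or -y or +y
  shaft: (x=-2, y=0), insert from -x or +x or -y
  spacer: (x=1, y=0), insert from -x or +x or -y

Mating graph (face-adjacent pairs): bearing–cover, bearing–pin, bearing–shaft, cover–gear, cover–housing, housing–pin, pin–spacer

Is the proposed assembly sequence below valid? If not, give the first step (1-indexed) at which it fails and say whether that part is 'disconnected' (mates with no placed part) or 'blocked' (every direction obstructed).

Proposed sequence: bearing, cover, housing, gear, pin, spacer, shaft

Valid

1. bearing@(-1, 0) [-x clear] — {bearing}
2. cover@(-1, 1) [-x clear] — {bearing, cover}
3. housing@(0, 1) [+x clear] — {bearing, cover, housing}
4. gear@(-1, 2) [-x clear] — {bearing, cover, gear, housing}
5. pin@(0, 0) [+x clear] — {bearing, cover, gear, housing, pin}
6. spacer@(1, 0) [+x clear] — {bearing, cover, gear, housing, pin, spacer}
7. shaft@(-2, 0) [-x clear] — {bearing, cover, gear, housing, pin, shaft, spacer}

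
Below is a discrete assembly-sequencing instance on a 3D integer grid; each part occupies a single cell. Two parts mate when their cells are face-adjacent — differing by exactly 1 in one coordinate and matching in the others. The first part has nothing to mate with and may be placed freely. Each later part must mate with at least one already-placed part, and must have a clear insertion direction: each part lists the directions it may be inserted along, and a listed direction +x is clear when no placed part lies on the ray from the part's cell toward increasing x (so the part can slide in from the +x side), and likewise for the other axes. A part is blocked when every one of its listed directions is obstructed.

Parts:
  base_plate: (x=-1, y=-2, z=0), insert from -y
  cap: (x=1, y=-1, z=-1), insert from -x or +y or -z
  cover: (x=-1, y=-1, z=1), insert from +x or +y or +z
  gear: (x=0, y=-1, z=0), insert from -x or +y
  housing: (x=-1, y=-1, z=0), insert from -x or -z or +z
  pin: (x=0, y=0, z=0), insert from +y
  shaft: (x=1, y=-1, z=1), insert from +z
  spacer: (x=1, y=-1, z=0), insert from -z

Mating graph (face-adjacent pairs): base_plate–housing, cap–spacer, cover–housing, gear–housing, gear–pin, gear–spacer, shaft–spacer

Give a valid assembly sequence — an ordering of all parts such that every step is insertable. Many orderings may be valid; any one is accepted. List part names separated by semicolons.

1. base_plate@(-1, -2, 0) [-y clear] — {base_plate}
2. housing@(-1, -1, 0) [-x clear] — {base_plate, housing}
3. gear@(0, -1, 0) [+y clear] — {base_plate, gear, housing}
4. spacer@(1, -1, 0) [-z clear] — {base_plate, gear, housing, spacer}
5. cap@(1, -1, -1) [-x clear] — {base_plate, cap, gear, housing, spacer}
6. cover@(-1, -1, 1) [+x clear] — {base_plate, cap, cover, gear, housing, spacer}
7. shaft@(1, -1, 1) [+z clear] — {base_plate, cap, cover, gear, housing, shaft, spacer}
8. pin@(0, 0, 0) [+y clear] — {base_plate, cap, cover, gear, housing, pin, shaft, spacer}

base_plate; housing; gear; spacer; cap; cover; shaft; pin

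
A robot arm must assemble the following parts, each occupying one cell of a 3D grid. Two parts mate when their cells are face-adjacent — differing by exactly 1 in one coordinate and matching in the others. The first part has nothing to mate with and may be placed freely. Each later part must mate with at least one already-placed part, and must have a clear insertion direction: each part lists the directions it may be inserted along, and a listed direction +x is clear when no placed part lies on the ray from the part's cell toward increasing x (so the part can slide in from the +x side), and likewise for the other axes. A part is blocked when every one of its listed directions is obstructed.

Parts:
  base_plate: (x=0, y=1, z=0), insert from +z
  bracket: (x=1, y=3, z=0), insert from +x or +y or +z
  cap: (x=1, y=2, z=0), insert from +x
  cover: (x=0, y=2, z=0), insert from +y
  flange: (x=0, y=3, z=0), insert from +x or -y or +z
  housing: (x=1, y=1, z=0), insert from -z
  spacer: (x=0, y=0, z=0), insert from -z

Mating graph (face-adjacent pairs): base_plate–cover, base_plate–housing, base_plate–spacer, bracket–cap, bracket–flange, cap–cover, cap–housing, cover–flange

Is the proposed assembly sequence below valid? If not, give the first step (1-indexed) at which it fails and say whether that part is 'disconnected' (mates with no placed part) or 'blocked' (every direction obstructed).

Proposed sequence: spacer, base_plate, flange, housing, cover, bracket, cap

Invalid at step 3 (disconnected)

1. spacer@(0, 0, 0) [-z clear] — {spacer}
2. base_plate@(0, 1, 0) [+z clear] — {base_plate, spacer}
3. flange@(0, 3, 0) — no placed neighbour ⇒ disconnected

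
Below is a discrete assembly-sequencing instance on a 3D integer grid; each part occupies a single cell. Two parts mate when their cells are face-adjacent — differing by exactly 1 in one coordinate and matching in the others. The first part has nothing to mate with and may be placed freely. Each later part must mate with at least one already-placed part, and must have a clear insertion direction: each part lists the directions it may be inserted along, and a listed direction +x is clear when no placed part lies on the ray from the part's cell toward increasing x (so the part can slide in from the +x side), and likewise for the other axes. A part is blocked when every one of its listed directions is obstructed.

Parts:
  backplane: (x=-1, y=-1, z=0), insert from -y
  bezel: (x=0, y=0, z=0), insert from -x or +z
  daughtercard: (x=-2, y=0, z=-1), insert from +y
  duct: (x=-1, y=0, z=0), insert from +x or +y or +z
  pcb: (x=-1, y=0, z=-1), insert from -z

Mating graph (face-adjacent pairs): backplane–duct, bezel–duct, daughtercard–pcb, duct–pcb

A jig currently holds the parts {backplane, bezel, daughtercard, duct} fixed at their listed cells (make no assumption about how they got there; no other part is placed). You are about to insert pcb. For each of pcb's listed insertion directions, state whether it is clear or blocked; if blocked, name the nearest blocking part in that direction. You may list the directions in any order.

-z: clear

-z: ray from pcb(-1, 0, -1) has no placed part ⇒ clear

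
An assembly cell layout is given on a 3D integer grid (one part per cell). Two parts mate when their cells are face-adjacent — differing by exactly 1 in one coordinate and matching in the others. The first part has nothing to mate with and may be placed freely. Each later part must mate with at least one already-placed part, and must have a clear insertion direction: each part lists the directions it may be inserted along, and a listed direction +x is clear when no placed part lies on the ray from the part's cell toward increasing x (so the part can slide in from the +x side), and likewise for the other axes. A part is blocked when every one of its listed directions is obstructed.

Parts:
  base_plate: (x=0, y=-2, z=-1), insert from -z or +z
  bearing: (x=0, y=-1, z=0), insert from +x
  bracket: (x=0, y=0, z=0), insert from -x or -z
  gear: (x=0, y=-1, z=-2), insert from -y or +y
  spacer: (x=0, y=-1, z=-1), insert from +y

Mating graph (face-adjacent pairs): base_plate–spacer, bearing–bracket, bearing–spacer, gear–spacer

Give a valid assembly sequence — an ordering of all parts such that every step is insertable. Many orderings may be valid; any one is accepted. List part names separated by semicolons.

bearing; bracket; spacer; gear; base_plate

1. bearing@(0, -1, 0) [+x clear] — {bearing}
2. bracket@(0, 0, 0) [-x clear] — {bearing, bracket}
3. spacer@(0, -1, -1) [+y clear] — {bearing, bracket, spacer}
4. gear@(0, -1, -2) [-y clear] — {bearing, bracket, gear, spacer}
5. base_plate@(0, -2, -1) [-z clear] — {base_plate, bearing, bracket, gear, spacer}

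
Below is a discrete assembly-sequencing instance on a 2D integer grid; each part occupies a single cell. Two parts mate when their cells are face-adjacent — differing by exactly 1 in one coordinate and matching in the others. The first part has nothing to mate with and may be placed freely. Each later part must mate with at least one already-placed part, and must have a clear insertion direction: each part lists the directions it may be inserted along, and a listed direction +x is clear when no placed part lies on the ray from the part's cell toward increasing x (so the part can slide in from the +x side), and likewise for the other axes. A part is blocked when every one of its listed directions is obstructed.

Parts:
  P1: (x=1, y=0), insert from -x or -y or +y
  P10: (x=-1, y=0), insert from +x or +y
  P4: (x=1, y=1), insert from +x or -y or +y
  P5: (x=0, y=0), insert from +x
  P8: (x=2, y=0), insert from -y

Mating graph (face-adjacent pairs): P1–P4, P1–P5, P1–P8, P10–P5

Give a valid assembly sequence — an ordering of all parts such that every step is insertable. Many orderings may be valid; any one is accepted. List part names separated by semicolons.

P10; P5; P1; P4; P8

1. P10@(-1, 0) [+x clear] — {P10}
2. P5@(0, 0) [+x clear] — {P10, P5}
3. P1@(1, 0) [-y clear] — {P1, P10, P5}
4. P4@(1, 1) [+x clear] — {P1, P10, P4, P5}
5. P8@(2, 0) [-y clear] — {P1, P10, P4, P5, P8}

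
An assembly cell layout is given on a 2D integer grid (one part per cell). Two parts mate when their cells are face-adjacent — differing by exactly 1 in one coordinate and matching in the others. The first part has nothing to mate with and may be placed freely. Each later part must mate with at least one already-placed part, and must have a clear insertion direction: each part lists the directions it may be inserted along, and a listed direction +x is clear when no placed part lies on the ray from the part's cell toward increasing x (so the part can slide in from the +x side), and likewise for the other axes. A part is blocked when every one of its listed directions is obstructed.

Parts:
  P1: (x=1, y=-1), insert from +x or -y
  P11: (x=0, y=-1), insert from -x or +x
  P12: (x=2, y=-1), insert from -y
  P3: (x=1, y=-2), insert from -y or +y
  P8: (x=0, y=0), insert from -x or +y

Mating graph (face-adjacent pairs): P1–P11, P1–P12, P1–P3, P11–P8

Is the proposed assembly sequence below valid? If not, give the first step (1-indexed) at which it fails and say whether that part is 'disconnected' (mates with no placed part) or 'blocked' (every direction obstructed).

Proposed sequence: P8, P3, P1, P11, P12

1. P8@(0, 0) [-x clear] — {P8}
2. P3@(1, -2) — no placed neighbour ⇒ disconnected

Invalid at step 2 (disconnected)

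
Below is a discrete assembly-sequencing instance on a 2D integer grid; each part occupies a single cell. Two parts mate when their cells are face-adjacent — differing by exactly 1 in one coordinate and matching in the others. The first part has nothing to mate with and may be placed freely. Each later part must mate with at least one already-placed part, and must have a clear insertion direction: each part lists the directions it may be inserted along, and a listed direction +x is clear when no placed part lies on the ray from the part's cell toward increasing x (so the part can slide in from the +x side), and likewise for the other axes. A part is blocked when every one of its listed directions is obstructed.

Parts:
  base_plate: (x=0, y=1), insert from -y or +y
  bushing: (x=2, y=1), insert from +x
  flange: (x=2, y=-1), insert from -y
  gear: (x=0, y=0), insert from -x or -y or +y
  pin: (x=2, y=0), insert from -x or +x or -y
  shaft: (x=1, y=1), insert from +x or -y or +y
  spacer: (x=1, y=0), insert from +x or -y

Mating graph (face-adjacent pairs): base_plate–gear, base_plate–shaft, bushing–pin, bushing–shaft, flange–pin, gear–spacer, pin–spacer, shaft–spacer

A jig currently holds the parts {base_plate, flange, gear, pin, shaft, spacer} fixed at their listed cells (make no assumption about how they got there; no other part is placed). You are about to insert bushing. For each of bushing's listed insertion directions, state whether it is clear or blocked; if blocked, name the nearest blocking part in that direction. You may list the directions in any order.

+x: clear

+x: ray from bushing(2, 1) has no placed part ⇒ clear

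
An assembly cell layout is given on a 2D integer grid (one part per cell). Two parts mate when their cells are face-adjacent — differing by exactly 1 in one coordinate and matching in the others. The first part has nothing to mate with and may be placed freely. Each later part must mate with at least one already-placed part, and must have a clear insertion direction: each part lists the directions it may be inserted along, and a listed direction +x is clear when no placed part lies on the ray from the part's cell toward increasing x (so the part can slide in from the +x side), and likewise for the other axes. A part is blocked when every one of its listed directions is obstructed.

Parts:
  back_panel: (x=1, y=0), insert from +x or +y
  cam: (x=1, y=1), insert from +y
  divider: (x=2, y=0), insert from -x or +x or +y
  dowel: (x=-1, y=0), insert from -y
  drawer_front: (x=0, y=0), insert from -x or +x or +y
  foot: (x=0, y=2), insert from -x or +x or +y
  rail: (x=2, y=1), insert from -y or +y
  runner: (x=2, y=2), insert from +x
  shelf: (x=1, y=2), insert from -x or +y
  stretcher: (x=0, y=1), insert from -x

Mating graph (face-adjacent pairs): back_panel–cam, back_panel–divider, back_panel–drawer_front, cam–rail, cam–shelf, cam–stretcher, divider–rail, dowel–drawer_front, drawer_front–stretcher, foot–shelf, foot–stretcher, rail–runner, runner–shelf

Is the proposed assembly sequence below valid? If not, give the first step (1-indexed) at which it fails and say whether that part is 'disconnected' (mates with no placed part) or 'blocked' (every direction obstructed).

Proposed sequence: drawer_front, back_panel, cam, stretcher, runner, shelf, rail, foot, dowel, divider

1. drawer_front@(0, 0) [-x clear] — {drawer_front}
2. back_panel@(1, 0) [+x clear] — {back_panel, drawer_front}
3. cam@(1, 1) [+y clear] — {back_panel, cam, drawer_front}
4. stretcher@(0, 1) [-x clear] — {back_panel, cam, drawer_front, stretcher}
5. runner@(2, 2) — no placed neighbour ⇒ disconnected

Invalid at step 5 (disconnected)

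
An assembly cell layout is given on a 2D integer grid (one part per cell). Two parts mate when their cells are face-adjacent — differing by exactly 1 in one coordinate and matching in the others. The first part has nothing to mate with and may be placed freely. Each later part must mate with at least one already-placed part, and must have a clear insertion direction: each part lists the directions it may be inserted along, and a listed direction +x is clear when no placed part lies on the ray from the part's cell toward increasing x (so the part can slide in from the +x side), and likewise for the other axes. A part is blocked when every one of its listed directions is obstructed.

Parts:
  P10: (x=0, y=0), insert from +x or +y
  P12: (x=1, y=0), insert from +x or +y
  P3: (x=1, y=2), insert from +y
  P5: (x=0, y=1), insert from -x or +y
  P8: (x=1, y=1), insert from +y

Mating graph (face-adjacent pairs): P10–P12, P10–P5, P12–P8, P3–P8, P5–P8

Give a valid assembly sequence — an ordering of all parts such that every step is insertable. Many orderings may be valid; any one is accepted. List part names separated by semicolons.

1. P12@(1, 0) [+x clear] — {P12}
2. P10@(0, 0) [+y clear] — {P10, P12}
3. P5@(0, 1) [-x clear] — {P10, P12, P5}
4. P8@(1, 1) [+y clear] — {P10, P12, P5, P8}
5. P3@(1, 2) [+y clear] — {P10, P12, P3, P5, P8}

P12; P10; P5; P8; P3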